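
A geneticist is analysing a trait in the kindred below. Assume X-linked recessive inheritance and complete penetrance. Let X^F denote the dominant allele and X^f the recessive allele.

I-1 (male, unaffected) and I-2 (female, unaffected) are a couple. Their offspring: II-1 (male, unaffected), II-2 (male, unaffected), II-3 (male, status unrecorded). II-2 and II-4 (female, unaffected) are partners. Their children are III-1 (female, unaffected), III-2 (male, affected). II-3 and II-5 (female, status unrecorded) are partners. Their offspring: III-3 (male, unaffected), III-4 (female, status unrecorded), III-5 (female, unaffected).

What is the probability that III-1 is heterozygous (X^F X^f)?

1/2

II-2 is unaffected, so II-2 is X^F Y.
II-4 is unaffected so carries F and passed f to III-2 (X^f Y), so II-4 is X^F X^f.
Their cross gives offspring ratios 1/2 X^F X^F : 1/2 X^F X^f. Conditioning on III-1 being unaffected, P(X^F X^f) = 1/2 / 1 = 1/2.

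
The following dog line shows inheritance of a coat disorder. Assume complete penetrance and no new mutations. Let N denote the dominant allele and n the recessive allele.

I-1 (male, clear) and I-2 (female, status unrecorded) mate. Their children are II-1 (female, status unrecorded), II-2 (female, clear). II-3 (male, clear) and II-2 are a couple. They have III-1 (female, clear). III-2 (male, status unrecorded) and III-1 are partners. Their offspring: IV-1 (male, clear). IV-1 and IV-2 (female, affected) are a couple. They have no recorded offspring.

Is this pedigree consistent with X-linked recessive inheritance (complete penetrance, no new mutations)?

Yes

A consistent assignment under X-linked recessive exists: I-1 X^N Y, I-2 X^N X^N, II-1 X^N X^N, II-2 X^N X^N, II-3 X^N Y, III-1 X^N X^N, III-2 X^N Y, IV-1 X^N Y, IV-2 X^n X^n.
In this assignment every recorded phenotype matches its genotype and every non-founder's genotype is obtainable from its parents' genotypes, so the pedigree is consistent.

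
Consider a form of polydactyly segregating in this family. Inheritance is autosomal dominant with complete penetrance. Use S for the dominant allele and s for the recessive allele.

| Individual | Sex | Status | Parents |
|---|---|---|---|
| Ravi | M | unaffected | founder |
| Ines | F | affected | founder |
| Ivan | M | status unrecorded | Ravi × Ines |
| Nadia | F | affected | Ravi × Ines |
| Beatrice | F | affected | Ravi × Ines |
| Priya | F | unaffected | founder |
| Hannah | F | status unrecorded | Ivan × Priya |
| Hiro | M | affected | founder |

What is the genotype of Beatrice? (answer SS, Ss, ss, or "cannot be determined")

From phenotype alone, Beatrice is SS or Ss.
Beatrice is affected so carries S and received s from Ravi (ss), so Beatrice is Ss.

Ss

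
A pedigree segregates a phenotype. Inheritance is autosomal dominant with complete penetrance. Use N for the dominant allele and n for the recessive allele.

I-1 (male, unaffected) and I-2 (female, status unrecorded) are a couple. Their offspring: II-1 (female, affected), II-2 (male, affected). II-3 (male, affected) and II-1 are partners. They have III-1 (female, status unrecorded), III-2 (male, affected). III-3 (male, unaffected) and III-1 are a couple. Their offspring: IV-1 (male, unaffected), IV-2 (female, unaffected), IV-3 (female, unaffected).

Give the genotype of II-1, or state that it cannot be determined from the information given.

Nn

From phenotype alone, II-1 is NN or Nn.
II-1 is affected so carries N and received n from I-1 (nn), so II-1 is Nn.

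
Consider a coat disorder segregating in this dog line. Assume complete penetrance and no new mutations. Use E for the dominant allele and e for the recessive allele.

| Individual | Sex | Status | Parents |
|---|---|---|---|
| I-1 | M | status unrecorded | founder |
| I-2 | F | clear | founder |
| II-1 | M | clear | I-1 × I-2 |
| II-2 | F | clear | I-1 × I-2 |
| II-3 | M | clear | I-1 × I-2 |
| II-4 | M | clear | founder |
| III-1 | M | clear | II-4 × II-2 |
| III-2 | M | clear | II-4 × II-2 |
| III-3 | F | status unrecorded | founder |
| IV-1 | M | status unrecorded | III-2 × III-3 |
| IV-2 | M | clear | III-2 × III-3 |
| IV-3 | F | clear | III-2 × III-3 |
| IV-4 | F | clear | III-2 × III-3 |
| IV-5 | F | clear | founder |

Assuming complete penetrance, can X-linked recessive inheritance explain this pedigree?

A consistent assignment under X-linked recessive exists: I-1 X^E Y, I-2 X^E X^E, II-1 X^E Y, II-2 X^E X^E, II-3 X^E Y, II-4 X^E Y, III-1 X^E Y, III-2 X^E Y, III-3 X^E X^E, IV-1 X^E Y, IV-2 X^E Y, IV-3 X^E X^E, IV-4 X^E X^E, IV-5 X^E X^E.
In this assignment every recorded phenotype matches its genotype and every non-founder's genotype is obtainable from its parents' genotypes, so the pedigree is consistent.

Yes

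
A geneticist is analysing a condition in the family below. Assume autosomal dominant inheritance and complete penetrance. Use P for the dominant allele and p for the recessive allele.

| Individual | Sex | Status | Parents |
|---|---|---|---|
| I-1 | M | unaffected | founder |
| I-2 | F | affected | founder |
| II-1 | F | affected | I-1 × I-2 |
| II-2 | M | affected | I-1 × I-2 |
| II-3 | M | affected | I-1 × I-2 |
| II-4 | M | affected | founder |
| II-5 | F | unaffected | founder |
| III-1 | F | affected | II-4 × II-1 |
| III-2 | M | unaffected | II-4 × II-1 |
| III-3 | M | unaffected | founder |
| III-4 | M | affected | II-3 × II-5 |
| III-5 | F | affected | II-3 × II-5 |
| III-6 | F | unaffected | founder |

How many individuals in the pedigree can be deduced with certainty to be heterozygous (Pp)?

Obligate heterozygotes: II-1 is affected so carries P and received p from I-1 (pp), so II-1 is Pp; II-2 is affected so carries P and received p from I-1 (pp), so II-2 is Pp; II-3 is affected so carries P and received p from I-1 (pp), so II-3 is Pp; II-4 is affected so carries P and passed p to III-2 (pp), so II-4 is Pp; III-4 is affected so carries P and received p from II-5 (pp), so III-4 is Pp; III-5 is affected so carries P and received p from II-5 (pp), so III-5 is Pp.
Every other individual is either homozygous by phenotype or has at least one consistent homozygous assignment, so the count is 6.

6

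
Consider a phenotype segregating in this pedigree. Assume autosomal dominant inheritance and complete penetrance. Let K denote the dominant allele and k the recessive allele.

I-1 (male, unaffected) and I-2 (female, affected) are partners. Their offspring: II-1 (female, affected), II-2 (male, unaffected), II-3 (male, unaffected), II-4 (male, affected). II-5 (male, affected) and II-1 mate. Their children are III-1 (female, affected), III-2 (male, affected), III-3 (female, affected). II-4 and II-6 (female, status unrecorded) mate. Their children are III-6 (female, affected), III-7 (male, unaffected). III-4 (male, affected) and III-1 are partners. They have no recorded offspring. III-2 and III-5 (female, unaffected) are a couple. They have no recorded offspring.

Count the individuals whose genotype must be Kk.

3

Obligate heterozygotes: I-2 is affected so carries K and passed k to II-2 (kk), so I-2 is Kk; II-1 is affected so carries K and received k from I-1 (kk), so II-1 is Kk; II-4 is affected so carries K and received k from I-1 (kk), so II-4 is Kk.
Every other individual is either homozygous by phenotype or has at least one consistent homozygous assignment, so the count is 3.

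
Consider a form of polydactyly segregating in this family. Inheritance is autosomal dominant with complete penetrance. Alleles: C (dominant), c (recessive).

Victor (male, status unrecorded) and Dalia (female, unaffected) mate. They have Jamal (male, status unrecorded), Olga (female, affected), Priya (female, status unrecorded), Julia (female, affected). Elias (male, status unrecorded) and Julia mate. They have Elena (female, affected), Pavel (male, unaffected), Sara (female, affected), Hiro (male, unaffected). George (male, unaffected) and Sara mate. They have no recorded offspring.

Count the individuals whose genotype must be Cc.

Obligate heterozygotes: Olga is affected so carries C and received c from Dalia (cc), so Olga is Cc; Julia is affected so carries C and received c from Dalia (cc), so Julia is Cc.
Every other individual is either homozygous by phenotype or has at least one consistent homozygous assignment, so the count is 2.

2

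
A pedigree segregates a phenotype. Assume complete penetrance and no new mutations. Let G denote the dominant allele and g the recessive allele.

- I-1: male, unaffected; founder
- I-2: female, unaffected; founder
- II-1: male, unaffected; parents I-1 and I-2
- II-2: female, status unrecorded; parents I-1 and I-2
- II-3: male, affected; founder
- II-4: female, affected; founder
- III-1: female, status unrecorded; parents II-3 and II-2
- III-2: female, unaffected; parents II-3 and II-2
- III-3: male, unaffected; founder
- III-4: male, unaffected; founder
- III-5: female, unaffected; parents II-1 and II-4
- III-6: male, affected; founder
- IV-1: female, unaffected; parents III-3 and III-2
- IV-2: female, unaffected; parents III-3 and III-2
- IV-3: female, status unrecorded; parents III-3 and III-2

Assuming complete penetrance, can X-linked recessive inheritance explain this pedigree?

Yes

A consistent assignment under X-linked recessive exists: I-1 X^G Y, I-2 X^G X^G, II-1 X^G Y, II-2 X^G X^G, II-3 X^g Y, II-4 X^g X^g, III-1 X^G X^g, III-2 X^G X^g, III-3 X^G Y, III-4 X^G Y, III-5 X^G X^g, III-6 X^g Y, IV-1 X^G X^G, IV-2 X^G X^G, IV-3 X^G X^G.
In this assignment every recorded phenotype matches its genotype and every non-founder's genotype is obtainable from its parents' genotypes, so the pedigree is consistent.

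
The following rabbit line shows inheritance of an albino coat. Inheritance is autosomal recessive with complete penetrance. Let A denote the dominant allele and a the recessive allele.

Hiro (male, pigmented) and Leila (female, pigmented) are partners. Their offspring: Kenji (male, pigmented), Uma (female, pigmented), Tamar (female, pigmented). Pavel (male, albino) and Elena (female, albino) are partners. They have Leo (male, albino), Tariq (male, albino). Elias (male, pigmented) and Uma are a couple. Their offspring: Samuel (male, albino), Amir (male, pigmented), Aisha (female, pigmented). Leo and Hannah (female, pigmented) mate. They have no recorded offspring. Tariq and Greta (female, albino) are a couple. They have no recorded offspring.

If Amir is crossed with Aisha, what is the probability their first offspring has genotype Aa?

4/9

Elias is pigmented so carries A and passed a to Samuel (aa), so Elias is Aa.
Uma is pigmented so carries A and passed a to Samuel (aa), so Uma is Aa.
Amir is a pigmented offspring of Elias (Aa) × Uma (Aa), whose cross gives 1/4 AA : 1/2 Aa : 1/4 aa; conditioning on being pigmented, Amir is AA with probability 1/3, Aa with probability 2/3.
Aisha is a pigmented offspring of Elias (Aa) × Uma (Aa), whose cross gives 1/4 AA : 1/2 Aa : 1/4 aa; conditioning on being pigmented, Aisha is AA with probability 1/3, Aa with probability 2/3.
Summing over parental genotype combinations, P(offspring has genotype Aa) = 2/9·1/2 + 2/9·1/2 + 4/9·1/2 = 4/9.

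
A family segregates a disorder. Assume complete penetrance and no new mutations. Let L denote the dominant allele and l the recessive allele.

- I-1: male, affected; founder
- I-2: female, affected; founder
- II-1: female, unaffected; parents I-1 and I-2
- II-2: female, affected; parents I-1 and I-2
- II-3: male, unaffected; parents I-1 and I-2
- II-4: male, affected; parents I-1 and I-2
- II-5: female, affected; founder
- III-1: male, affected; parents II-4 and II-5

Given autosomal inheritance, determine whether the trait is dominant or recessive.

I-1 and I-2 are both affected yet have an unaffected child II-1. Under a recessive model two affected parents are homozygous and every child would be affected, so the trait cannot be recessive.

dominant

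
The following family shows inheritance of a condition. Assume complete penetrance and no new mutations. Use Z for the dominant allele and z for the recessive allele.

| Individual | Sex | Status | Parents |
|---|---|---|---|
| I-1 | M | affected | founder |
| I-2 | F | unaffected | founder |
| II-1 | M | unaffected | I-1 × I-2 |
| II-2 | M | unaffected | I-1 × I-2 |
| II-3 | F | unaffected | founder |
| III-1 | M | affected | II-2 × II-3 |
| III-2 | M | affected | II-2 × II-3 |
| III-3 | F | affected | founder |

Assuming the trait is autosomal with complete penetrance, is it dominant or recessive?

recessive

II-2 and II-3 are both unaffected yet have an affected child III-1. Under dominance, an affected child requires at least one affected parent, so the trait cannot be dominant.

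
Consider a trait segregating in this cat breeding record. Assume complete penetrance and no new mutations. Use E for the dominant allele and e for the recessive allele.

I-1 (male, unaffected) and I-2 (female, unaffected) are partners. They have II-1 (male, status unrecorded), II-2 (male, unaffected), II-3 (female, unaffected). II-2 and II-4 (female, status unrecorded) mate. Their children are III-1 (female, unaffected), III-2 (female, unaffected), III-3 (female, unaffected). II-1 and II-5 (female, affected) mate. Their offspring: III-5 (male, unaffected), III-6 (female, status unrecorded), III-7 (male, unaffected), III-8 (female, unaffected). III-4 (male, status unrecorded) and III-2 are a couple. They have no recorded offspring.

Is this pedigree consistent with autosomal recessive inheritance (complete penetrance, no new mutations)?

Yes

A consistent assignment under autosomal recessive exists: I-1 EE, I-2 EE, II-1 EE, II-2 EE, II-3 EE, II-4 EE, II-5 ee, III-1 EE, III-2 EE, III-3 EE, III-4 EE, III-5 Ee, III-6 Ee, III-7 Ee, III-8 Ee.
In this assignment every recorded phenotype matches its genotype and every non-founder's genotype is obtainable from its parents' genotypes, so the pedigree is consistent.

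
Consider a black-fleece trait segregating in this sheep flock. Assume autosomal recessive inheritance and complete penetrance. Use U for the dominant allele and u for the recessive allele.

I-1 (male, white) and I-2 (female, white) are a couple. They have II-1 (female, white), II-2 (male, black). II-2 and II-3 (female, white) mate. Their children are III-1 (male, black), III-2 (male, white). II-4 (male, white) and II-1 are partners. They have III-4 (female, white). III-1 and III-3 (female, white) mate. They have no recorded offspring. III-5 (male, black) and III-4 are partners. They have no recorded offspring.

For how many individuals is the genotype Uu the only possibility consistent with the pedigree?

4

Obligate heterozygotes: I-1 is white so carries U and passed u to II-2 (uu), so I-1 is Uu; I-2 is white so carries U and passed u to II-2 (uu), so I-2 is Uu; II-3 is white so carries U and passed u to III-1 (uu), so II-3 is Uu; III-2 is white so carries U and received u from II-2 (uu), so III-2 is Uu.
Every other individual is either homozygous by phenotype or has at least one consistent homozygous assignment, so the count is 4.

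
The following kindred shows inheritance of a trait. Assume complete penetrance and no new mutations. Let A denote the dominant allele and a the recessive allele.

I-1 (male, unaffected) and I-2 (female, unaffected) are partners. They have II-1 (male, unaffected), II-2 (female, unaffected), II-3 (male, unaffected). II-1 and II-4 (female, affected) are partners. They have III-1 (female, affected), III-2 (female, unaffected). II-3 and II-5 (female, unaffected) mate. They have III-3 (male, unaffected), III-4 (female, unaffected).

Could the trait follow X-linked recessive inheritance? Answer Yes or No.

Under X-linked recessive, III-1 (affected, female) cannot arise from II-1 (unaffected) × II-4 (affected).

No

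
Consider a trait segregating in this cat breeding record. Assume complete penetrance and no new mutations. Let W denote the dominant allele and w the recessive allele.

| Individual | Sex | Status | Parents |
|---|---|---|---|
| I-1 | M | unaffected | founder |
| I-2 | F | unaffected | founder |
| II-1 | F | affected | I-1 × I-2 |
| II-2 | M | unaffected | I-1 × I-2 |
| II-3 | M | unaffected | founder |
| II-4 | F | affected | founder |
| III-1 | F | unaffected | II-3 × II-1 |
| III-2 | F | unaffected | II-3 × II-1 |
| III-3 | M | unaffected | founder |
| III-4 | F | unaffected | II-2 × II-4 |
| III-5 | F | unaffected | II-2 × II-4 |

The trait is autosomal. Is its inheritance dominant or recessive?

recessive

I-1 and I-2 are both unaffected yet have an affected child II-1. Under dominance, an affected child requires at least one affected parent, so the trait cannot be dominant.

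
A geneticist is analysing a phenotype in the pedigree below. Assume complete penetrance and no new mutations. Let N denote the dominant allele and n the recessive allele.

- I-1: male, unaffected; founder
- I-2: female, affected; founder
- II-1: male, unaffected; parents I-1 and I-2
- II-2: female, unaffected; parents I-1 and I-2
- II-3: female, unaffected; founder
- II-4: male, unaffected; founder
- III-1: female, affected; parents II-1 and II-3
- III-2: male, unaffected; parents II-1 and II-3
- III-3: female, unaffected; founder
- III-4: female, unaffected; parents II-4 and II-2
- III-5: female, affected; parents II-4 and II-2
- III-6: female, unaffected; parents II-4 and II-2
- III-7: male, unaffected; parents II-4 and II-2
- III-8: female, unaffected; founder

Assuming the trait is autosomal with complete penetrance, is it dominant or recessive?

recessive

II-1 and II-3 are both unaffected yet have an affected child III-1. Under dominance, an affected child requires at least one affected parent, so the trait cannot be dominant.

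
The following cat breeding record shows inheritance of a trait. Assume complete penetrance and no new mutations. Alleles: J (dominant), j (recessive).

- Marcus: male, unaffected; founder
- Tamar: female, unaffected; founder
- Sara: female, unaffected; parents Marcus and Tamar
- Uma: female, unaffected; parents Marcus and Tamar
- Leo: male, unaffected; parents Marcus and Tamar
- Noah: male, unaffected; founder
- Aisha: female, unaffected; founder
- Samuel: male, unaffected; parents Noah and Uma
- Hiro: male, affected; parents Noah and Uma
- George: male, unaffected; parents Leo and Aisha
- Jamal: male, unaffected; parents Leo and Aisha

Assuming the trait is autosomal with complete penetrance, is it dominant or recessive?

recessive

Noah and Uma are both unaffected yet have an affected child Hiro. Under dominance, an affected child requires at least one affected parent, so the trait cannot be dominant.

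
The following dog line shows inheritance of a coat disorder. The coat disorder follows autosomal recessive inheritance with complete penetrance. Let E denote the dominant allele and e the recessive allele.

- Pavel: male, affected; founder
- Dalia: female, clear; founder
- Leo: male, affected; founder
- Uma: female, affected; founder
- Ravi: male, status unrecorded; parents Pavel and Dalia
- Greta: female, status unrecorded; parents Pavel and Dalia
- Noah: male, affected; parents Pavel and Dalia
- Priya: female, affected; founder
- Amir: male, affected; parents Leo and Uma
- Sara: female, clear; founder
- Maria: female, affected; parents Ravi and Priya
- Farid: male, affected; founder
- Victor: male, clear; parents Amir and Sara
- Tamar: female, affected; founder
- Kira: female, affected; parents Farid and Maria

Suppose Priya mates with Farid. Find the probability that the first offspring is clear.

Priya is affected, so Priya is ee.
Farid is affected, so Farid is ee.
The cross gives 1 ee, so P(offspring is clear) = 0.

0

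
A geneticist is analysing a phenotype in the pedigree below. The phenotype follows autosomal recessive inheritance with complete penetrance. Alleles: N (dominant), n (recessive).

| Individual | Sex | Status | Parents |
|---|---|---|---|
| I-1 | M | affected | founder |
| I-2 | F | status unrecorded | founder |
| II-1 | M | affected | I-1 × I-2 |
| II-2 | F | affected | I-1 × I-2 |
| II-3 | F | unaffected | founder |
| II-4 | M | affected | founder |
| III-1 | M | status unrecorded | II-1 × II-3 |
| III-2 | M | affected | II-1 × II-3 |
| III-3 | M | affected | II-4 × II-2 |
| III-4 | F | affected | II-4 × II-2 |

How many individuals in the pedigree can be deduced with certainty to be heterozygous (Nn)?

Obligate heterozygotes: II-3 is unaffected so carries N and passed n to III-2 (nn), so II-3 is Nn.
Every other individual is either homozygous by phenotype or has at least one consistent homozygous assignment, so the count is 1.

1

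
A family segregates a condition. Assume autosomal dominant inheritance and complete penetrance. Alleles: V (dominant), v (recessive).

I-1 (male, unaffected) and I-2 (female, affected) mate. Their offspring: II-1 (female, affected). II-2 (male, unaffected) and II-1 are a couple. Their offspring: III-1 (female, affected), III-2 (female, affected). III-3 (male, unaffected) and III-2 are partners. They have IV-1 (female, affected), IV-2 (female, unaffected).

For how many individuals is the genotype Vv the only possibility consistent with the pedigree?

4

Obligate heterozygotes: II-1 is affected so carries V and received v from I-1 (vv), so II-1 is Vv; III-1 is affected so carries V and received v from II-2 (vv), so III-1 is Vv; III-2 is affected so carries V and received v from II-2 (vv), so III-2 is Vv; IV-1 is affected so carries V and received v from III-3 (vv), so IV-1 is Vv.
Every other individual is either homozygous by phenotype or has at least one consistent homozygous assignment, so the count is 4.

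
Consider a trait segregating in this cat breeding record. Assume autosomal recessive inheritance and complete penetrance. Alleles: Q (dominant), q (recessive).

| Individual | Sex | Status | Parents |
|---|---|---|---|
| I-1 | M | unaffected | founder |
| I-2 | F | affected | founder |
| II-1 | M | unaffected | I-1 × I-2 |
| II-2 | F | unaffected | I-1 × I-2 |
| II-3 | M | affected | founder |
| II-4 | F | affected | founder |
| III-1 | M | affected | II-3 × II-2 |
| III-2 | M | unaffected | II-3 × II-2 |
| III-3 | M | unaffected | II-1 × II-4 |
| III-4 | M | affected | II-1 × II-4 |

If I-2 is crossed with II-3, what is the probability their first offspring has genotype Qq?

0

I-2 is affected, so I-2 is qq.
II-3 is affected, so II-3 is qq.
The cross gives 1 qq, so P(offspring has genotype Qq) = 0.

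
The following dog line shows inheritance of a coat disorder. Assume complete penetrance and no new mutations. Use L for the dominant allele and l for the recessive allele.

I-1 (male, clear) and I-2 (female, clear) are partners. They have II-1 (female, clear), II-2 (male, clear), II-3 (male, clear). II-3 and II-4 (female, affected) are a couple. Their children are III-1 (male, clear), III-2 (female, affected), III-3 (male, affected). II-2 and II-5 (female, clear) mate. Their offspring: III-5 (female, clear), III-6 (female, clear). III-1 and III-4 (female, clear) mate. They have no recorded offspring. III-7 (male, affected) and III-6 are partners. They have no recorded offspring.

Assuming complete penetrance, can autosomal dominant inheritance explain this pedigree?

A consistent assignment under autosomal dominant exists: I-1 ll, I-2 ll, II-1 ll, II-2 ll, II-3 ll, II-4 Ll, II-5 ll, III-1 ll, III-2 Ll, III-3 Ll, III-4 ll, III-5 ll, III-6 ll, III-7 LL.
In this assignment every recorded phenotype matches its genotype and every non-founder's genotype is obtainable from its parents' genotypes, so the pedigree is consistent.

Yes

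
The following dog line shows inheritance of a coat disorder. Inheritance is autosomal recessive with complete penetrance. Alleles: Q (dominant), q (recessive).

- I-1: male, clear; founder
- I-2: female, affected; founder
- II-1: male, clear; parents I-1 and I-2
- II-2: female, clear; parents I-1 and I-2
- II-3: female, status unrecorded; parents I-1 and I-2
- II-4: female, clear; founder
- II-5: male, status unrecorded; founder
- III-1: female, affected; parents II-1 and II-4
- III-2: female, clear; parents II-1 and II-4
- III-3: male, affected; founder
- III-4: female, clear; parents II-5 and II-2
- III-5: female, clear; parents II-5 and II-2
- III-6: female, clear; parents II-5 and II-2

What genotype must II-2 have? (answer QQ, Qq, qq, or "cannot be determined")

From phenotype alone, II-2 is QQ or Qq.
II-2 is clear so carries Q and received q from I-2 (qq), so II-2 is Qq.

Qq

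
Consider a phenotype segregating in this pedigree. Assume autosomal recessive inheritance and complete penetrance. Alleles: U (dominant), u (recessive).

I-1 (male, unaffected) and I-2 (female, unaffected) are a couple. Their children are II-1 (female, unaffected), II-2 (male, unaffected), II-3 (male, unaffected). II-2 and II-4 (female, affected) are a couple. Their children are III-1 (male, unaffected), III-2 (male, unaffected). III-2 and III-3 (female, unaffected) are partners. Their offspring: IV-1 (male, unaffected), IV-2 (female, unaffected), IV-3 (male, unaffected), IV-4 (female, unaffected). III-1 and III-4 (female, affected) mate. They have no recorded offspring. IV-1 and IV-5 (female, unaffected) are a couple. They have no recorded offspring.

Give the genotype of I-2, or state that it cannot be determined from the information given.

I-2's phenotype allows UU or Uu, and no parent or child forces a single allele at both positions; consistent genotype assignments exist with I-2 as UU or Uu.

cannot be determined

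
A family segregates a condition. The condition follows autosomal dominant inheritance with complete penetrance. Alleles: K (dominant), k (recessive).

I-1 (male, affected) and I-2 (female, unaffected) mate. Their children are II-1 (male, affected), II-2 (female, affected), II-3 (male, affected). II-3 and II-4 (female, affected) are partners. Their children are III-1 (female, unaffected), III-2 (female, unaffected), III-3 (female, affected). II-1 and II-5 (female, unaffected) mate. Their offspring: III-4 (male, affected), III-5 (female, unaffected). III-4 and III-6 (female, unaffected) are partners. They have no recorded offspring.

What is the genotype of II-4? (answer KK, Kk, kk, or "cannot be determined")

From phenotype alone, II-4 is KK or Kk.
II-4 is affected so carries K and passed k to III-1 (kk), so II-4 is Kk.

Kk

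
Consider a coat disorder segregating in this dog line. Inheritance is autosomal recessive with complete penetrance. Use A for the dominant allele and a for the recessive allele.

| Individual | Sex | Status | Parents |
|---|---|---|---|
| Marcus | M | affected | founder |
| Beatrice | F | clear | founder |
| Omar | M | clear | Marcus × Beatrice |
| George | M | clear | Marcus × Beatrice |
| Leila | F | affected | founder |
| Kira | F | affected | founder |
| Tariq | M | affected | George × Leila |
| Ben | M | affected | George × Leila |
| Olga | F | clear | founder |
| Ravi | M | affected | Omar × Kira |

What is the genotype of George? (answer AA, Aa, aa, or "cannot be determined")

Aa

From phenotype alone, George is AA or Aa.
George is clear so carries A and received a from Marcus (aa), so George is Aa.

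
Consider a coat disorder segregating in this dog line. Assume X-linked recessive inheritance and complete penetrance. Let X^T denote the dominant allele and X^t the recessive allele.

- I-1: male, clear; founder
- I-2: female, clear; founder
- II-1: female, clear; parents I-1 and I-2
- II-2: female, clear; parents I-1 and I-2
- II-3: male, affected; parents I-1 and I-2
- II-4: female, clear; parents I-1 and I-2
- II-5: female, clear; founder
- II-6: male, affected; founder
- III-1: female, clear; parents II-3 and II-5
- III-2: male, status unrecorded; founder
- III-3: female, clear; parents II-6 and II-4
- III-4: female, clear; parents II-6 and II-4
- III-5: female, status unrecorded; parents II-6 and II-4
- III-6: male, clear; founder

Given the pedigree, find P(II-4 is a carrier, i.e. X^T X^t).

1/5

I-1 is clear, so I-1 is X^T Y.
I-2 is clear so carries T and passed t to II-3 (X^t Y), so I-2 is X^T X^t.
Their cross gives offspring ratios 1/2 X^T X^T : 1/2 X^T X^t. Conditioning on II-4 being clear, P(X^T X^t) = 1/2 / 1 = 1/2 before taking II-4's own offspring into account.
II-6 is affected, so II-6 is X^t Y.
Now use II-4's offspring. Probability of each recorded status — clear daughter III-3: 1/2 if II-4 is X^T X^t, 1 if X^T X^T; clear daughter III-4: 1/2 if II-4 is X^T X^t, 1 if X^T X^T. (III-5: equally likely either way, so uninformative.)
Bayes: P(X^T X^t) = 1/2·1/4 / (1/2·1/4 + 1/2·1) = 1/5.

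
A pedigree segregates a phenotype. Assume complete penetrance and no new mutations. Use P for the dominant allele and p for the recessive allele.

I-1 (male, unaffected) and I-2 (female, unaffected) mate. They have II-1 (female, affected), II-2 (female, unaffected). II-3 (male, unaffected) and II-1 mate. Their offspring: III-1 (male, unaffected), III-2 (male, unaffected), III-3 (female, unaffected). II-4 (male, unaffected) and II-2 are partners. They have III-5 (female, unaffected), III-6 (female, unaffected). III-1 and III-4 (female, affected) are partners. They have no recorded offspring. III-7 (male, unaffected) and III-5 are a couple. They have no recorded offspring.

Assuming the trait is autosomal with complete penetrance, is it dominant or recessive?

recessive

I-1 and I-2 are both unaffected yet have an affected child II-1. Under dominance, an affected child requires at least one affected parent, so the trait cannot be dominant.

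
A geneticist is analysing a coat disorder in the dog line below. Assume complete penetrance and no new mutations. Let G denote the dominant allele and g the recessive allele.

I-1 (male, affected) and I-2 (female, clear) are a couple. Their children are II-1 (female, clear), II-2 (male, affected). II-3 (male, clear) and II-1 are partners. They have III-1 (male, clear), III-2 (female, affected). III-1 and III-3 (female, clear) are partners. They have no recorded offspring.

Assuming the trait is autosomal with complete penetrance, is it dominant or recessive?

II-3 and II-1 are both clear yet have an affected child III-2. Under dominance, an affected child requires at least one affected parent, so the trait cannot be dominant.

recessive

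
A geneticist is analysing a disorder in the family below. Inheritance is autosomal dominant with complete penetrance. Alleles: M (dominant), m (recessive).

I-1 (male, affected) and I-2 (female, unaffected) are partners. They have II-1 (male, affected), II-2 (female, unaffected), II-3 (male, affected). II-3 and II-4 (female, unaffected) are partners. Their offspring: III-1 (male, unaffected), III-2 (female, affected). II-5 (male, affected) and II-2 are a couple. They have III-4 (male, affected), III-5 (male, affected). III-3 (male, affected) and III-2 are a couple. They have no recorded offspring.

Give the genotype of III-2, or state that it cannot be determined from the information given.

Mm

From phenotype alone, III-2 is MM or Mm.
III-2 is affected so carries M and received m from II-4 (mm), so III-2 is Mm.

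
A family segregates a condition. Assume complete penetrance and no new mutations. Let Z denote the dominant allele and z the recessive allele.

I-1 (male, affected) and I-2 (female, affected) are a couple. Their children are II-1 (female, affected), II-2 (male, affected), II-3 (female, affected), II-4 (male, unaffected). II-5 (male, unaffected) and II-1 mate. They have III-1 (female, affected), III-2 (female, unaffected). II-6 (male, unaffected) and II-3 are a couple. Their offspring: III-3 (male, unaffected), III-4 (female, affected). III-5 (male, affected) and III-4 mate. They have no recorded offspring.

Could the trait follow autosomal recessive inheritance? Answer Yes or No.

No

Under autosomal recessive, II-4 (unaffected, male) cannot arise from I-1 (affected) × I-2 (affected).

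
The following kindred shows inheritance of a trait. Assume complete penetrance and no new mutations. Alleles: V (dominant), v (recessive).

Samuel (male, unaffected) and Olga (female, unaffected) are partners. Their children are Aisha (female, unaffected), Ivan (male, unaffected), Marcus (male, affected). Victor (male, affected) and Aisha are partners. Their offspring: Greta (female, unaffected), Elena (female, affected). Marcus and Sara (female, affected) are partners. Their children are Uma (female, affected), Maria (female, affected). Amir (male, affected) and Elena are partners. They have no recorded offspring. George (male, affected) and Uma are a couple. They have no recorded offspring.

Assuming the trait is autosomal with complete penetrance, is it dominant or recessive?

Samuel and Olga are both unaffected yet have an affected child Marcus. Under dominance, an affected child requires at least one affected parent, so the trait cannot be dominant.

recessive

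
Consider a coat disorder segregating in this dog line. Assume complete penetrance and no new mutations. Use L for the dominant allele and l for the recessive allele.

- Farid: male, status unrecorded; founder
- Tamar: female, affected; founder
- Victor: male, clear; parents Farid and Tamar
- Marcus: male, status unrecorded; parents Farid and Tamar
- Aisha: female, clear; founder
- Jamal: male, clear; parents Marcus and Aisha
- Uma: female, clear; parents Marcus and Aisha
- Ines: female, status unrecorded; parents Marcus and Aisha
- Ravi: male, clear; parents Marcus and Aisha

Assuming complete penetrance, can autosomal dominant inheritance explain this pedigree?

Yes

A consistent assignment under autosomal dominant exists: Farid Ll, Tamar Ll, Victor ll, Marcus Ll, Aisha ll, Jamal ll, Uma ll, Ines Ll, Ravi ll.
In this assignment every recorded phenotype matches its genotype and every non-founder's genotype is obtainable from its parents' genotypes, so the pedigree is consistent.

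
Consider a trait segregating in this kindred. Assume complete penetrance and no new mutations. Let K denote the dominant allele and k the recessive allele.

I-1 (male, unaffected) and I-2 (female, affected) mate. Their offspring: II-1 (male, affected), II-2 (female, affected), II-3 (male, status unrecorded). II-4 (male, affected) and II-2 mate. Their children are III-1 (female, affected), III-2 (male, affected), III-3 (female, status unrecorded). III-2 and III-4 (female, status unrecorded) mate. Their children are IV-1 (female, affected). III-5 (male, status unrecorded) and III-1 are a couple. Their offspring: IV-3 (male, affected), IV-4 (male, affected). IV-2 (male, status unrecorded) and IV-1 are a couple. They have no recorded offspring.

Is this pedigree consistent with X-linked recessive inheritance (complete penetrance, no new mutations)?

Under X-linked recessive, II-2 (affected, female) cannot arise from I-1 (unaffected) × I-2 (affected).

No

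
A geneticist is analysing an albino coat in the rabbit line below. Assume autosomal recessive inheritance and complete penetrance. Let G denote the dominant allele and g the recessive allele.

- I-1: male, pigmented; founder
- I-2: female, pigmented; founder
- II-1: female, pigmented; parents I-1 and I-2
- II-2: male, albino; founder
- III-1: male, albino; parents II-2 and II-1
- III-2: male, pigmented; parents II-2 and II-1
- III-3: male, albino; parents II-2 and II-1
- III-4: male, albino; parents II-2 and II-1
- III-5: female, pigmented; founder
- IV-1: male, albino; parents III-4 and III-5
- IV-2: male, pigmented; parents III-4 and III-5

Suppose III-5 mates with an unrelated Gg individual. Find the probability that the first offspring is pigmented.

3/4

III-5 is pigmented so carries G and passed g to IV-1 (gg), so III-5 is Gg.
The cross gives 1/4 GG : 1/2 Gg : 1/4 gg, so P(offspring is pigmented) = 3/4.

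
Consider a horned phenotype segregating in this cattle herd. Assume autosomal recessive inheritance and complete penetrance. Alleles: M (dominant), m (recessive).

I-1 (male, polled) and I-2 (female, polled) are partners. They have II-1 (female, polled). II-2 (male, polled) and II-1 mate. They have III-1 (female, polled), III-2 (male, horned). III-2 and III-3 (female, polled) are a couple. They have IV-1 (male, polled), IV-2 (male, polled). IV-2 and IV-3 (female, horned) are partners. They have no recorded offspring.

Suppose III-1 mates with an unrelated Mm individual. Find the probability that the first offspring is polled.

5/6

II-2 is polled so carries M and passed m to III-2 (mm), so II-2 is Mm.
II-1 is polled so carries M and passed m to III-2 (mm), so II-1 is Mm.
III-1 is a polled offspring of II-2 (Mm) × II-1 (Mm), whose cross gives 1/4 MM : 1/2 Mm : 1/4 mm; conditioning on being polled, III-1 is MM with probability 1/3, Mm with probability 2/3.
Summing over parental genotype combinations, P(offspring is polled) = 1/3·1 + 2/3·3/4 = 5/6.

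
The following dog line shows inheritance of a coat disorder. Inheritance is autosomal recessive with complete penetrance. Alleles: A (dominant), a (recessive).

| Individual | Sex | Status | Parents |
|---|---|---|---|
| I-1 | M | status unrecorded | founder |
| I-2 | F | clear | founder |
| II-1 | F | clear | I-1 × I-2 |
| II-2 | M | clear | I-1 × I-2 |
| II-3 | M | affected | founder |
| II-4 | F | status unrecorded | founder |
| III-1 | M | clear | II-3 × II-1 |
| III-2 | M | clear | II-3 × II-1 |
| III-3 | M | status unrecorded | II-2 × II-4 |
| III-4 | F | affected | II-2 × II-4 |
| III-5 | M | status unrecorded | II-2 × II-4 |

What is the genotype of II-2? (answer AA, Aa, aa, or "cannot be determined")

Aa

From phenotype alone, II-2 is AA or Aa.
II-2 is clear so carries A and passed a to III-4 (aa), so II-2 is Aa.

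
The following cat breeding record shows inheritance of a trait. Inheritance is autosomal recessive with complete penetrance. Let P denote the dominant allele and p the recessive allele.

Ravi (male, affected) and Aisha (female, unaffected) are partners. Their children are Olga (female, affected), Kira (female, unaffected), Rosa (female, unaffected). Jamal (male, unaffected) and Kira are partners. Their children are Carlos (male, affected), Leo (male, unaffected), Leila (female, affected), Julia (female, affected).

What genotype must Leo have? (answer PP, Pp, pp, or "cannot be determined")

Leo's phenotype allows PP or Pp, and no parent or child forces a single allele at both positions; consistent genotype assignments exist with Leo as PP or Pp.

cannot be determined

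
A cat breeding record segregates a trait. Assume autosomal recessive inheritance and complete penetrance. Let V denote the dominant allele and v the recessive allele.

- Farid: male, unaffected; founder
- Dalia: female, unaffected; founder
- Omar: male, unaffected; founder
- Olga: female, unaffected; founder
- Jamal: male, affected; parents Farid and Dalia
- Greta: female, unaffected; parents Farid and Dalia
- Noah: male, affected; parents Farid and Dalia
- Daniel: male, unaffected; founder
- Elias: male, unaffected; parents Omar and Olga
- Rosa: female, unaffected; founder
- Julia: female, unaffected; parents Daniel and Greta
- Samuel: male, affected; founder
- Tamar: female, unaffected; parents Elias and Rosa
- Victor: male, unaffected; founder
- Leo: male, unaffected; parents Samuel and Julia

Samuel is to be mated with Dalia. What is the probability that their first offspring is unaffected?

1/2

Samuel is affected, so Samuel is vv.
Dalia is unaffected so carries V and passed v to Jamal (vv), so Dalia is Vv.
The cross gives 1/2 Vv : 1/2 vv, so P(offspring is unaffected) = 1/2.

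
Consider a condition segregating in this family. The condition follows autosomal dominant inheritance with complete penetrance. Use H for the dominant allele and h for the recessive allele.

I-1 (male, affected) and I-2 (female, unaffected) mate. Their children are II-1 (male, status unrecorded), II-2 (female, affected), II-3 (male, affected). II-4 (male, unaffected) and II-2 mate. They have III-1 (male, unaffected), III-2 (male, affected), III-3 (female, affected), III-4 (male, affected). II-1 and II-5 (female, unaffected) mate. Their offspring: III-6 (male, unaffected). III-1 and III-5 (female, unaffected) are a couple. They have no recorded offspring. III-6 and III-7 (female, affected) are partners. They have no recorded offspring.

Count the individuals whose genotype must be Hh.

5

Obligate heterozygotes: II-2 is affected so carries H and received h from I-2 (hh), so II-2 is Hh; II-3 is affected so carries H and received h from I-2 (hh), so II-3 is Hh; III-2 is affected so carries H and received h from II-4 (hh), so III-2 is Hh; III-3 is affected so carries H and received h from II-4 (hh), so III-3 is Hh; III-4 is affected so carries H and received h from II-4 (hh), so III-4 is Hh.
Every other individual is either homozygous by phenotype or has at least one consistent homozygous assignment, so the count is 5.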